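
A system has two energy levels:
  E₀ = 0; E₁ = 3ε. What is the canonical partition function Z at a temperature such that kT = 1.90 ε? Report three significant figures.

Eᵢ/kT = 0, 1.5789.
Z = Σ e^(−Eᵢ/kT) = e^(−0) + e^(−1.5789) = 1.0000 + 0.20620 = 1.2062.

Z = 1.21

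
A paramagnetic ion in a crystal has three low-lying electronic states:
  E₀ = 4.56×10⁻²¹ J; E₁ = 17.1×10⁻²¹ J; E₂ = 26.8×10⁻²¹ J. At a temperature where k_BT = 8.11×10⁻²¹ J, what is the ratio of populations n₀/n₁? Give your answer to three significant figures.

4.69

n₀/n₁ = exp[−(E₀−E₁)/kT] = exp(−(-12.54 ×10⁻²¹ J)/(8.11 ×10⁻²¹ J)) = exp(1.5462) = 4.69.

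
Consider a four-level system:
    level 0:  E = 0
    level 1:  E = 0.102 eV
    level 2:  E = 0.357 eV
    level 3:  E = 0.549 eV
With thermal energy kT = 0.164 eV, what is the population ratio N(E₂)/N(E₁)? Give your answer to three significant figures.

0.211

n₂/n₁ = exp[−(E₂−E₁)/kT] = exp(−(0.255 eV)/(0.164 eV)) = exp(-1.5549) = 0.211.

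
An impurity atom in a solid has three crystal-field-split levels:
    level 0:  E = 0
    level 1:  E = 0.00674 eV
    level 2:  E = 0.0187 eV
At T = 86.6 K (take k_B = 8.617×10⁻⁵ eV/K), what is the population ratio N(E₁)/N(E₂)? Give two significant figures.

k_BT = 8.617×10⁻⁵ × 86.6 K = 0.007462 eV.
n₁/n₂ = exp[−(E₁−E₂)/kT] = exp(−(-0.01196 eV)/(0.007462 eV)) = exp(1.603) = 5.0.

5.0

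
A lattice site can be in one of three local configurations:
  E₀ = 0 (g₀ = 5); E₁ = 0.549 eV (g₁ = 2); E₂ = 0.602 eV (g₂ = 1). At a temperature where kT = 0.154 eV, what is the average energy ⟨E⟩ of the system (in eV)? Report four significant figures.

0.008499 eV

Eᵢ/kT = 0, 3.56494, 3.90909.
Z = Σ gᵢe^(−Eᵢ/kT) = 5·e^(−0) + 2·e^(−3.56494) + 1·e^(−3.90909) = 5.00000 + 0.0565974 + 0.0200587 = 5.07666.
⟨E⟩ = Σ Eᵢ gᵢe^(−Eᵢ/kT) / Z = (0·5.00000 + 0.549·0.0565974 + 0.602·0.0200587) / 5.07666 = 0.008499 eV.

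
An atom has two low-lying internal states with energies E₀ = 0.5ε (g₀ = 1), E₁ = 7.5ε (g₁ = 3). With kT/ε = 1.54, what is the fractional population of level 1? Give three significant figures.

0.0309

Eᵢ/kT = 0.32468, 4.8701.
Z = Σ gᵢe^(−Eᵢ/kT) = 1·e^(−0.32468) + 3·e^(−4.8701) = 0.72276 + 0.023018 = 0.74578.
P₁ = g₁ e^(−E₁/kT) / Z = 0.023018/0.74578 = 0.0309.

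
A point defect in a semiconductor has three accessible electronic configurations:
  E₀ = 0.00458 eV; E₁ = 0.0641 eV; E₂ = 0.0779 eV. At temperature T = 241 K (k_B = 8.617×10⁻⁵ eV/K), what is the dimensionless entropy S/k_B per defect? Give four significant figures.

0.3281

k_BT = 8.617×10⁻⁵ × 241 K = 0.0207670 eV.
Eᵢ/kT = 0.220542, 3.08663, 3.75114.
Z = Σ e^(−Eᵢ/kT) = e^(−0.220542) + e^(−3.08663) + e^(−3.75114) = 0.802084 + 0.0456556 + 0.0234910 = 0.871231.
⟨E⟩ = Σ EᵢPᵢ = 0.00967598 eV.
S/k_B = ln Z + ⟨E⟩/kT = ln(0.871231) + 0.00967598/0.0207670 = -0.137848 + 0.465931 = 0.3281.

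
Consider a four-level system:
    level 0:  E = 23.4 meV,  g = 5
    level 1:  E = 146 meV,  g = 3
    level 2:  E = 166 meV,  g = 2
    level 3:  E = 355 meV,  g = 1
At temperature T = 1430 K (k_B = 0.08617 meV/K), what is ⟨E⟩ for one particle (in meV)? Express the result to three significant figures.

59.9 meV

k_BT = 0.08617 × 1430 K = 123.22 meV.
Eᵢ/kT = 0.18990, 1.1849, 1.3472, 2.8810.
Z = Σ gᵢe^(−Eᵢ/kT) = 5·e^(−0.18990) + 3·e^(−1.1849) + 2·e^(−1.3472) + 1·e^(−2.8810) = 4.1352 + 0.91733 + 0.51993 + 0.056079 = 5.6285.
⟨E⟩ = Σ Eᵢ gᵢe^(−Eᵢ/kT) / Z = (23.4·4.1352 + 146·0.91733 + 166·0.51993 + 355·0.056079) / 5.6285 = 59.9 meV.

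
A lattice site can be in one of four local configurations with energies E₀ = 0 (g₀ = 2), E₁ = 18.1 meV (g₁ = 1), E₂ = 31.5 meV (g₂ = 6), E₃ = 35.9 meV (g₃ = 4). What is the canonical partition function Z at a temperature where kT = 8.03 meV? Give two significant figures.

Eᵢ/kT = 0, 2.254, 3.923, 4.471.
Z = Σ gᵢe^(−Eᵢ/kT) = 2·e^(−0) + 1·e^(−2.254) + 6·e^(−3.923) + 4·e^(−4.471) = 2.000 + 0.1050 + 0.1187 + 0.04574 = 2.269.

Z = 2.3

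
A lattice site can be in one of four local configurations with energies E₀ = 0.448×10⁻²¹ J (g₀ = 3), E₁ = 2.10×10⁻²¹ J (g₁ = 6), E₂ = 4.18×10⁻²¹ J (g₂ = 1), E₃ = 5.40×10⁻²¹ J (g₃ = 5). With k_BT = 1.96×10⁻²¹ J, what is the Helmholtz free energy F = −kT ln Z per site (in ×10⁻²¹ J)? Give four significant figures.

-3.106 ×10⁻²¹ J

Eᵢ/kT = 0.228571, 1.07143, 2.13265, 2.75510.
Z = Σ gᵢe^(−Eᵢ/kT) = 3·e^(−0.228571) + 6·e^(−1.07143) + 1·e^(−2.13265) + 5·e^(−2.75510) = 2.38701 + 2.05511 + 0.118523 + 0.318013 = 4.87866.
F = −kT ln Z = −1.96 × ln(4.87866) = −1.96 × 1.58487 = -3.106 ×10⁻²¹ J.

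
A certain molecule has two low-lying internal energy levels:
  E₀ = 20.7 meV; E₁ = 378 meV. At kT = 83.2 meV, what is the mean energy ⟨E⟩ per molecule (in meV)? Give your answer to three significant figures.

25.5 meV

Eᵢ/kT = 0.24880, 4.5433.
Z = Σ e^(−Eᵢ/kT) = e^(−0.24880) + e^(−4.5433) = 0.77974 + 0.010638 = 0.79038.
⟨E⟩ = Σ Eᵢ e^(−Eᵢ/kT) / Z = (20.7·0.77974 + 378·0.010638) / 0.79038 = 25.5 meV.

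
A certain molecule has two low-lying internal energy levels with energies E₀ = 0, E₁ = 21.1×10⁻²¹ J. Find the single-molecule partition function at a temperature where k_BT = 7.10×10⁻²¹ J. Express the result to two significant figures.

Z = 1.1

Eᵢ/kT = 0, 2.972.
Z = Σ e^(−Eᵢ/kT) = e^(−0) + e^(−2.972) = 1.000 + 0.05120 = 1.051.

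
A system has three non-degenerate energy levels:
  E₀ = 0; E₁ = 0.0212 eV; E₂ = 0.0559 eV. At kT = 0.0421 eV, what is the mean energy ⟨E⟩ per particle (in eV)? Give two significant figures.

0.015 eV

Eᵢ/kT = 0, 0.5036, 1.328.
Z = Σ e^(−Eᵢ/kT) = e^(−0) + e^(−0.5036) + e^(−1.328) = 1.000 + 0.6044 + 0.2650 = 1.869.
⟨E⟩ = Σ Eᵢ e^(−Eᵢ/kT) / Z = (0·1.000 + 0.0212·0.6044 + 0.0559·0.2650) / 1.869 = 0.015 eV.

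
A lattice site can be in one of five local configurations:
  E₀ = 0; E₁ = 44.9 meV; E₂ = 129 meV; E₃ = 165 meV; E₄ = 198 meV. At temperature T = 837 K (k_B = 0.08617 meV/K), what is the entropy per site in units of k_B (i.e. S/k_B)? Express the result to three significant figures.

1.18

k_BT = 0.08617 × 837 K = 72.124 meV.
Eᵢ/kT = 0, 0.62254, 1.7886, 2.2877, 2.7453.
Z = Σ e^(−Eᵢ/kT) = e^(−0) + e^(−0.62254) + e^(−1.7886) + e^(−2.2877) + e^(−2.7453) = 1.0000 + 0.53658 + 0.16719 + 0.10150 + 0.064229 = 1.8695.
⟨E⟩ = Σ EᵢPᵢ = 40.184 meV.
S/k_B = ln Z + ⟨E⟩/kT = ln(1.8695) + 40.184/72.124 = 0.62567 + 0.55715 = 1.18.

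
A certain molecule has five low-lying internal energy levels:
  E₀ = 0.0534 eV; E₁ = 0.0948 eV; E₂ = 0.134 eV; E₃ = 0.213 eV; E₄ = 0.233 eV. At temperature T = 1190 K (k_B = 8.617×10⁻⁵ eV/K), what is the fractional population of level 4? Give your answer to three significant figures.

k_BT = 8.617×10⁻⁵ × 1190 K = 0.10254 eV.
Eᵢ/kT = 0.52077, 0.92452, 1.3068, 2.0772, 2.2723.
Z = Σ e^(−Eᵢ/kT) = e^(−0.52077) + e^(−0.92452) + e^(−1.3068) + e^(−2.0772) + e^(−2.2723) = 0.59406 + 0.39672 + 0.27068 + 0.12528 + 0.10307 = 1.4898.
P₄ = e^(−E₄/kT) / Z = 0.10307/1.4898 = 0.0692.

0.0692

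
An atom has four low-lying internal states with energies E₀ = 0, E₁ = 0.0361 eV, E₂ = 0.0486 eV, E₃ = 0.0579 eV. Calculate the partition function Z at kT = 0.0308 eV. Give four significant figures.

Eᵢ/kT = 0, 1.17208, 1.57792, 1.87987.
Z = Σ e^(−Eᵢ/kT) = e^(−0) + e^(−1.17208) + e^(−1.57792) + e^(−1.87987) = 1.00000 + 0.309722 + 0.206404 + 0.152610 = 1.66874.

Z = 1.669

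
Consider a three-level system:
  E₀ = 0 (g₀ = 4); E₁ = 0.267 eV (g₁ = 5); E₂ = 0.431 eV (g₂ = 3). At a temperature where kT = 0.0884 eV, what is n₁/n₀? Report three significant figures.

n₁/n₀ = (g₁/g₀) exp[−(E₁−E₀)/kT] = (5/4) × exp(−(0.267 eV)/(0.0884 eV)) = (5/4) × exp(-3.0204) = 0.0610.

0.0610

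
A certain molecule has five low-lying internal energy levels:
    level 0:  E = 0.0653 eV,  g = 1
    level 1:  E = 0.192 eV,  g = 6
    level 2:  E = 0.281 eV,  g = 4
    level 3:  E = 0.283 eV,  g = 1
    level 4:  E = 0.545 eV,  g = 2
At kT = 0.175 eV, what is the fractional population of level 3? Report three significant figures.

Eᵢ/kT = 0.37314, 1.0971, 1.6057, 1.6171, 3.1143.
Z = Σ gᵢe^(−Eᵢ/kT) = 1·e^(−0.37314) + 6·e^(−1.0971) + 4·e^(−1.6057) + 1·e^(−1.6171) + 2·e^(−3.1143) = 0.68857 + 2.0030 + 0.80300 + 0.19847 + 0.088819 = 3.7819.
P₃ = g₃ e^(−E₃/kT) / Z = 0.19847/3.7819 = 0.0525.

0.0525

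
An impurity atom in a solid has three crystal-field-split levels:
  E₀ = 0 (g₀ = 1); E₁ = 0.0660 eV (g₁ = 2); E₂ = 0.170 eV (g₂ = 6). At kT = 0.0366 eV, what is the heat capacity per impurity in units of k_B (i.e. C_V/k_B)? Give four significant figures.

1.283

Eᵢ/kT = 0, 1.80328, 4.64481.
Z = Σ gᵢe^(−Eᵢ/kT) = 1·e^(−0) + 2·e^(−1.80328) + 6·e^(−4.64481) = 1.00000 + 0.329515 + 0.0576681 = 1.38718.
⟨E⟩ = 0.0227451 eV, ⟨E²⟩ = 0.00223617 eV².
C_V/k_B = (⟨E²⟩ − ⟨E⟩²)/(kT)² = (0.00223617 − 0.000517340)/0.00133956 = 1.283.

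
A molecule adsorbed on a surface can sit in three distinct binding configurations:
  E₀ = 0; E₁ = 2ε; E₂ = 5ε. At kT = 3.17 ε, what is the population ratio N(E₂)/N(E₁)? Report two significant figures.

n₂/n₁ = exp[−(E₂−E₁)/kT] = exp(−(3ε)/(3.17ε)) = exp(-0.9464) = 0.39.

0.39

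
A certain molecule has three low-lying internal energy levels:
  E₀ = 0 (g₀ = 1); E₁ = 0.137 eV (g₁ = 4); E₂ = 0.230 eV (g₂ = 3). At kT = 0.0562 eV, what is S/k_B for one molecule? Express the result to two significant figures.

1.1

Eᵢ/kT = 0, 2.438, 4.093.
Z = Σ gᵢe^(−Eᵢ/kT) = 1·e^(−0) + 4·e^(−2.438) + 3·e^(−4.093) = 1.000 + 0.3493 + 0.05007 = 1.399.
⟨E⟩ = Σ EᵢPᵢ = 0.04244 eV.
S/k_B = ln Z + ⟨E⟩/kT = ln(1.399) + 0.04244/0.0562 = 0.3358 + 0.7552 = 1.1.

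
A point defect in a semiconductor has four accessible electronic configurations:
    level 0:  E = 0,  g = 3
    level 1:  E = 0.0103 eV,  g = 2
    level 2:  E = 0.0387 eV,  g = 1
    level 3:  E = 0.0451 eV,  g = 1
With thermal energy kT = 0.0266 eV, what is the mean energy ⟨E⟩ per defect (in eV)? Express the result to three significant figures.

0.00655 eV

Eᵢ/kT = 0, 0.38722, 1.4549, 1.6955.
Z = Σ gᵢe^(−Eᵢ/kT) = 3·e^(−0) + 2·e^(−0.38722) + 1·e^(−1.4549) + 1·e^(−1.6955) = 3.0000 + 1.3579 + 0.23342 + 0.18351 = 4.7748.
⟨E⟩ = Σ Eᵢ gᵢe^(−Eᵢ/kT) / Z = (0·3.0000 + 0.0103·1.3579 + 0.0387·0.23342 + 0.0451·0.18351) / 4.7748 = 0.00655 eV.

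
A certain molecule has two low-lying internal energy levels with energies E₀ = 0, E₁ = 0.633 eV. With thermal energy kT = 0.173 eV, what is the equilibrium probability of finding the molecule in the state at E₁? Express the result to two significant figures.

Eᵢ/kT = 0, 3.659.
Z = Σ e^(−Eᵢ/kT) = e^(−0) + e^(−3.659) = 1.000 + 0.02576 = 1.026.
P₁ = e^(−E₁/kT) / Z = 0.02576/1.026 = 0.025.

0.025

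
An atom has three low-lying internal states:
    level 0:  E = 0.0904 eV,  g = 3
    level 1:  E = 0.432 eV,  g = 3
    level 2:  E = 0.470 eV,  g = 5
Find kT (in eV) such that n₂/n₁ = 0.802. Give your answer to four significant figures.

n₂/n₁ = (g₂/g₁) exp[−(E₂−E₁)/kT] = 0.802.
⇒ (E₂−E₁)/kT = ln((5/3)/0.802) = ln(2.07814) = 0.731473.
kT = 0.038 eV / 0.731473 = 0.05195 eV.

0.05195 eV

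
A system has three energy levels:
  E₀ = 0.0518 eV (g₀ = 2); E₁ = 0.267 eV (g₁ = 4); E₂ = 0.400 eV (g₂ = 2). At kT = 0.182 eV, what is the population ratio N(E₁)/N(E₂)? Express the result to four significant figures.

4.153

n₁/n₂ = (g₁/g₂) exp[−(E₁−E₂)/kT] = (4/2) × exp(−(-0.133 eV)/(0.182 eV)) = (4/2) × exp(0.730769) = 4.153.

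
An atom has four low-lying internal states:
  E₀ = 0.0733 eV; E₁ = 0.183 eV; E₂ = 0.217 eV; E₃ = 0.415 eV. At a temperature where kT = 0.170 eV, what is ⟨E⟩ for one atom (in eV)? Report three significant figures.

0.152 eV

Eᵢ/kT = 0.43118, 1.0765, 1.2765, 2.4412.
Z = Σ e^(−Eᵢ/kT) = e^(−0.43118) + e^(−1.0765) + e^(−1.2765) + e^(−2.4412) = 0.64974 + 0.34079 + 0.27901 + 0.087056 = 1.3566.
⟨E⟩ = Σ Eᵢ e^(−Eᵢ/kT) / Z = (0.0733·0.64974 + 0.183·0.34079 + 0.217·0.27901 + 0.415·0.087056) / 1.3566 = 0.152 eV.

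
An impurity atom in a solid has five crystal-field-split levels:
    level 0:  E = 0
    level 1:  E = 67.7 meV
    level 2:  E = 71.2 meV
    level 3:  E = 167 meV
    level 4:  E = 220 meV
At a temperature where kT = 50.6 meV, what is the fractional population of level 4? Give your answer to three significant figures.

Eᵢ/kT = 0, 1.3379, 1.4071, 3.3004, 4.3478.
Z = Σ e^(−Eᵢ/kT) = e^(−0) + e^(−1.3379) + e^(−1.4071) + e^(−3.3004) + e^(−4.3478) = 1.0000 + 0.26240 + 0.24485 + 0.036868 + 0.012935 = 1.5571.
P₄ = e^(−E₄/kT) / Z = 0.012935/1.5571 = 0.00831.

0.00831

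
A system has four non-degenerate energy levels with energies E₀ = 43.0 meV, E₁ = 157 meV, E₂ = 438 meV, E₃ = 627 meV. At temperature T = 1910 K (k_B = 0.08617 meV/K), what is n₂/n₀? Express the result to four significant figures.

0.09072

k_BT = 0.08617 × 1910 K = 164.585 meV.
n₂/n₀ = exp[−(E₂−E₀)/kT] = exp(−(395.0 meV)/(164.585 meV)) = exp(-2.39998) = 0.09072.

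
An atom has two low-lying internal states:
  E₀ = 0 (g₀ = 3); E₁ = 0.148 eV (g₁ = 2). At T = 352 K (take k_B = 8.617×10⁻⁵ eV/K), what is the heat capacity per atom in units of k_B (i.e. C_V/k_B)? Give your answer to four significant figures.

0.1194

k_BT = 8.617×10⁻⁵ × 352 K = 0.0303318 eV.
Eᵢ/kT = 0, 4.87937.
Z = Σ gᵢe^(−Eᵢ/kT) = 3·e^(−0) + 2·e^(−4.87937) = 3.00000 + 0.0152036 = 3.01520.
⟨E⟩ = 0.000746263 eV, ⟨E²⟩ = 0.000110447 eV².
C_V/k_B = (⟨E²⟩ − ⟨E⟩²)/(kT)² = (0.000110447 − 0.000000556908)/0.000920018 = 0.1194.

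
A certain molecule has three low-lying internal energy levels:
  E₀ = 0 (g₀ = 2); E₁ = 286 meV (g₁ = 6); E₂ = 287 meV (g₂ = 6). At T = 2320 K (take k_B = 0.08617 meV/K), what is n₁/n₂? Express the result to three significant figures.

1.01

k_BT = 0.08617 × 2320 K = 199.91 meV.
n₁/n₂ = (g₁/g₂) exp[−(E₁−E₂)/kT] = (6/6) × exp(−(-1 meV)/(199.91 meV)) = (6/6) × exp(0.0050023) = 1.01.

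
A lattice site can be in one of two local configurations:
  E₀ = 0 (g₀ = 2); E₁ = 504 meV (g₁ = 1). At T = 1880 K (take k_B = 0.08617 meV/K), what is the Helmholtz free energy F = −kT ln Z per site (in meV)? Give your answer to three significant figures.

-116 meV

k_BT = 0.08617 × 1880 K = 162.00 meV.
Eᵢ/kT = 0, 3.1111.
Z = Σ gᵢe^(−Eᵢ/kT) = 2·e^(−0) + 1·e^(−3.1111) = 2.0000 + 0.044552 = 2.0446.
F = −kT ln Z = −162.00 × ln(2.0446) = −162.00 × 0.71520 = -116 meV.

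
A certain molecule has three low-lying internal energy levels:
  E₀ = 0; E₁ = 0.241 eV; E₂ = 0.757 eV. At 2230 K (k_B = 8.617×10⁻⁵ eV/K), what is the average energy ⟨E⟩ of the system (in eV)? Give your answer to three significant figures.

k_BT = 8.617×10⁻⁵ × 2230 K = 0.19216 eV.
Eᵢ/kT = 0, 1.2542, 3.9394.
Z = Σ e^(−Eᵢ/kT) = e^(−0) + e^(−1.2542) + e^(−3.9394) = 1.0000 + 0.28530 + 0.019460 = 1.3048.
⟨E⟩ = Σ Eᵢ e^(−Eᵢ/kT) / Z = (0·1.0000 + 0.241·0.28530 + 0.757·0.019460) / 1.3048 = 0.0640 eV.

0.0640 eV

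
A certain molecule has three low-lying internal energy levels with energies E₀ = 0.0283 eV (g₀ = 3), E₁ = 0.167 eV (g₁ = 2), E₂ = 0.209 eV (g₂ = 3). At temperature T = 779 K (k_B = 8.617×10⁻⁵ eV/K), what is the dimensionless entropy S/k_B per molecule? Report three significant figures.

k_BT = 8.617×10⁻⁵ × 779 K = 0.067126 eV.
Eᵢ/kT = 0.42160, 2.4879, 3.1135.
Z = Σ gᵢe^(−Eᵢ/kT) = 3·e^(−0.42160) + 2·e^(−2.4879) + 3·e^(−3.1135) = 1.9680 + 0.16617 + 0.13334 = 2.2675.
⟨E⟩ = Σ EᵢPᵢ = 0.049091 eV.
S/k_B = ln Z + ⟨E⟩/kT = ln(2.2675) + 0.049091/0.067126 = 0.81868 + 0.73133 = 1.55.

1.55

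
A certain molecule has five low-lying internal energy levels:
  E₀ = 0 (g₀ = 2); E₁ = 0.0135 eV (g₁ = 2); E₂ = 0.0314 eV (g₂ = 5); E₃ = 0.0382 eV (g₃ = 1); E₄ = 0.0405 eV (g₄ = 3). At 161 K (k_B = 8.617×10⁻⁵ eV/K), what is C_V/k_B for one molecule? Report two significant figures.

0.96

k_BT = 8.617×10⁻⁵ × 161 K = 0.01387 eV.
Eᵢ/kT = 0, 0.9733, 2.264, 2.754, 2.920.
Z = Σ gᵢe^(−Eᵢ/kT) = 2·e^(−0) + 2·e^(−0.9733) + 5·e^(−2.264) + 1·e^(−2.754) + 3·e^(−2.920) = 2.000 + 0.7557 + 0.5197 + 0.06367 + 0.1618 = 3.501.
⟨E⟩ = 0.01014 eV, ⟨E²⟩ = 0.0002880 eV².
C_V/k_B = (⟨E²⟩ − ⟨E⟩²)/(kT)² = (0.0002880 − 0.0001028)/0.0001924 = 0.96.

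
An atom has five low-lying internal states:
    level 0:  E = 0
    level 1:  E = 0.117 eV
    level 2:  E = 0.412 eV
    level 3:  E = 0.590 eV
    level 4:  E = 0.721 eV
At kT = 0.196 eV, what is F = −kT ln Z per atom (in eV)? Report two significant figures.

-0.11 eV

Eᵢ/kT = 0, 0.5969, 2.102, 3.010, 3.679.
Z = Σ e^(−Eᵢ/kT) = e^(−0) + e^(−0.5969) + e^(−2.102) + e^(−3.010) + e^(−3.679) = 1.000 + 0.5505 + 0.1222 + 0.04929 + 0.02525 = 1.747.
F = −kT ln Z = −0.196 × ln(1.747) = −0.196 × 0.5579 = -0.11 eV.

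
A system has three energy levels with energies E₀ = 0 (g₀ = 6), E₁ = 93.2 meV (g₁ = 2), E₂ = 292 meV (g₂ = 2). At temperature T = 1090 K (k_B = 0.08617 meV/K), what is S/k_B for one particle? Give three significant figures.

k_BT = 0.08617 × 1090 K = 93.925 meV.
Eᵢ/kT = 0, 0.99228, 3.1089.
Z = Σ gᵢe^(−Eᵢ/kT) = 6·e^(−0) + 2·e^(−0.99228) + 2·e^(−3.1089) = 6.0000 + 0.74146 + 0.089300 = 6.8308.
⟨E⟩ = Σ EᵢPᵢ = 13.934 meV.
S/k_B = ln Z + ⟨E⟩/kT = ln(6.8308) + 13.934/93.925 = 1.9214 + 0.14835 = 2.07.

2.07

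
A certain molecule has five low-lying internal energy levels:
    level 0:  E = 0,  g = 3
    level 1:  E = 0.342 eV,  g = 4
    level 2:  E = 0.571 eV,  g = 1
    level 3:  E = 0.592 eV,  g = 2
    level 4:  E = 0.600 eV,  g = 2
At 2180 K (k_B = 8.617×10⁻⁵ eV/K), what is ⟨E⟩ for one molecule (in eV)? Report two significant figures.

k_BT = 8.617×10⁻⁵ × 2180 K = 0.1879 eV.
Eᵢ/kT = 0, 1.820, 3.039, 3.151, 3.193.
Z = Σ gᵢe^(−Eᵢ/kT) = 3·e^(−0) + 4·e^(−1.820) + 1·e^(−3.039) + 2·e^(−3.151) + 2·e^(−3.193) = 3.000 + 0.6481 + 0.04788 + 0.08562 + 0.08210 = 3.864.
⟨E⟩ = Σ Eᵢ gᵢe^(−Eᵢ/kT) / Z = (0·3.000 + 0.342·0.6481 + 0.571·0.04788 + 0.592·0.08562 + 0.600·0.08210) / 3.864 = 0.090 eV.

0.090 eV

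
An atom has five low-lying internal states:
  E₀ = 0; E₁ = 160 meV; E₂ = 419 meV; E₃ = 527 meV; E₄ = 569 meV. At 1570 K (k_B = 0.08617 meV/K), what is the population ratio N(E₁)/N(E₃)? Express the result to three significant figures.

15.1

k_BT = 0.08617 × 1570 K = 135.29 meV.
n₁/n₃ = exp[−(E₁−E₃)/kT] = exp(−(-367 meV)/(135.29 meV)) = exp(2.7127) = 15.1.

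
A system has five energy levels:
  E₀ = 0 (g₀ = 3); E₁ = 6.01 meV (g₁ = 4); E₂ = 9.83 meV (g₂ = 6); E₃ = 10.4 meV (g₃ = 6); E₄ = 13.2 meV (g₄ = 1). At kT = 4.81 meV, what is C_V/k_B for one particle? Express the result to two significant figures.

0.86

Eᵢ/kT = 0, 1.249, 2.044, 2.162, 2.744.
Z = Σ gᵢe^(−Eᵢ/kT) = 3·e^(−0) + 4·e^(−1.249) + 6·e^(−2.044) + 6·e^(−2.162) + 1·e^(−2.744) = 3.000 + 1.147 + 0.7771 + 0.6906 + 0.06431 = 5.679.
⟨E⟩ = 3.973 meV, ⟨E²⟩ = 35.64 meV².
C_V/k_B = (⟨E²⟩ − ⟨E⟩²)/(kT)² = (35.64 − 15.78)/23.14 = 0.86.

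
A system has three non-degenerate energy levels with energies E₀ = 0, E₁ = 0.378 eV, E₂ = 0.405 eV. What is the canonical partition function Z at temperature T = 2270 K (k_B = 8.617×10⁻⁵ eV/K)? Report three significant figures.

k_BT = 8.617×10⁻⁵ × 2270 K = 0.19561 eV.
Eᵢ/kT = 0, 1.9324, 2.0704.
Z = Σ e^(−Eᵢ/kT) = e^(−0) + e^(−1.9324) + e^(−2.0704) = 1.0000 + 0.14480 + 0.12614 = 1.2709.

Z = 1.27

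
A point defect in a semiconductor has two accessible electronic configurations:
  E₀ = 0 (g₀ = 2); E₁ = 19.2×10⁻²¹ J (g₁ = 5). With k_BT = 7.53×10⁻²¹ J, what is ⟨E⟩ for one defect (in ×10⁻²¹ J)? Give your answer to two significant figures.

Eᵢ/kT = 0, 2.550.
Z = Σ gᵢe^(−Eᵢ/kT) = 2·e^(−0) + 5·e^(−2.550) = 2.000 + 0.3904 = 2.390.
⟨E⟩ = Σ Eᵢ gᵢe^(−Eᵢ/kT) / Z = (0·2.000 + 19.2·0.3904) / 2.390 = 3.1 ×10⁻²¹ J.

3.1 ×10⁻²¹ J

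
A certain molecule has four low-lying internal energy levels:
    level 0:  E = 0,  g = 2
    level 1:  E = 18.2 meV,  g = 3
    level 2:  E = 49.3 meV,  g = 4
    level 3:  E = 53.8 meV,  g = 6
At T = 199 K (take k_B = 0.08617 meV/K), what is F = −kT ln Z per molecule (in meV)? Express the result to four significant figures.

k_BT = 0.08617 × 199 K = 17.1478 meV.
Eᵢ/kT = 0, 1.06136, 2.87500, 3.13743.
Z = Σ gᵢe^(−Eᵢ/kT) = 2·e^(−0) + 3·e^(−1.06136) + 4·e^(−2.87500) + 6·e^(−3.13743) = 2.00000 + 1.03795 + 0.225665 + 0.260365 = 3.52398.
F = −kT ln Z = −17.1478 × ln(3.52398) = −17.1478 × 1.25959 = -21.60 meV.

-21.60 meV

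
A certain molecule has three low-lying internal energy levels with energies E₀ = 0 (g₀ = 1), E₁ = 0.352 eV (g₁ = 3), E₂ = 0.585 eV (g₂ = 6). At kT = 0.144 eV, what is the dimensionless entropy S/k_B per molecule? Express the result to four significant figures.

1.084

Eᵢ/kT = 0, 2.44444, 4.06250.
Z = Σ gᵢe^(−Eᵢ/kT) = 1·e^(−0) + 3·e^(−2.44444) + 6·e^(−4.06250) = 1.00000 + 0.260324 + 0.103236 = 1.36356.
⟨E⟩ = Σ EᵢPᵢ = 0.111493 eV.
S/k_B = ln Z + ⟨E⟩/kT = ln(1.36356) + 0.111493/0.144 = 0.310099 + 0.774257 = 1.084.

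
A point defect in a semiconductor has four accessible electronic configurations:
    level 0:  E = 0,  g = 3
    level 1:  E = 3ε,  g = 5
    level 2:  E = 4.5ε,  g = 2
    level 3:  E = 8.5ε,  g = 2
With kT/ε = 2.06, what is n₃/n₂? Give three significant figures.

0.143

n₃/n₂ = (g₃/g₂) exp[−(E₃−E₂)/kT] = (2/2) × exp(−(4.0ε)/(2.06ε)) = (2/2) × exp(-1.9417) = 0.143.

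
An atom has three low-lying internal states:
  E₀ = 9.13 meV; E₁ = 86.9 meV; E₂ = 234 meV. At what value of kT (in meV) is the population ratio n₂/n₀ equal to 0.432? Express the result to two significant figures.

270 meV

n₂/n₀ = exp[−(E₂−E₀)/kT] = 0.432.
⇒ (E₂−E₀)/kT = ln(1/0.432) = ln(2.315) = 0.8394.
kT = 224.87 meV / 0.8394 = 270 meV.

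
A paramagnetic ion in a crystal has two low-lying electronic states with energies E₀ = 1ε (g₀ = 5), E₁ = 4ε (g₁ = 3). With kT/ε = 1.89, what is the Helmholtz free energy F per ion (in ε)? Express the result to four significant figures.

Eᵢ/kT = 0.529101, 2.11640.
Z = Σ gᵢe^(−Eᵢ/kT) = 5·e^(−0.529101) + 3·e^(−2.11640) = 2.94567 + 0.361394 = 3.30706.
F = −kT ln Z = −1.89 × ln(3.30706) = −1.89 × 1.19606 = -2.261 ε.

-2.261 ε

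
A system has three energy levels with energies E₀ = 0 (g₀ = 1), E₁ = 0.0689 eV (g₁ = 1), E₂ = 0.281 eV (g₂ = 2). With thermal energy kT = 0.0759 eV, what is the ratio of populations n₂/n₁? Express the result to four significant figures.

n₂/n₁ = (g₂/g₁) exp[−(E₂−E₁)/kT] = (2/1) × exp(−(0.2121 eV)/(0.0759 eV)) = (2/1) × exp(-2.79447) = 0.1223.

0.1223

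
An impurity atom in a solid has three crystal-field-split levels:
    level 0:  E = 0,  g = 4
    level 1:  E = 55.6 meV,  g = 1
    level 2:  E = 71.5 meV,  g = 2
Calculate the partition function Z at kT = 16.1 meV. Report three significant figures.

Z = 4.06

Eᵢ/kT = 0, 3.4534, 4.4410.
Z = Σ gᵢe^(−Eᵢ/kT) = 4·e^(−0) + 1·e^(−3.4534) + 2·e^(−4.4410) = 4.0000 + 0.031638 + 0.023568 = 4.0552.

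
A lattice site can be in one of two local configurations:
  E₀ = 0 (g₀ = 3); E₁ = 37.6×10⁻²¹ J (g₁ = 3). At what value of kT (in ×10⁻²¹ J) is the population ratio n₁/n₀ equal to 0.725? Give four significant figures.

n₁/n₀ = (g₁/g₀) exp[−(E₁−E₀)/kT] = 0.725.
⇒ (E₁−E₀)/kT = ln((3/3)/0.725) = ln(1.37931) = 0.321583.
kT = 37.6 ×10⁻²¹ J / 0.321583 = 116.9 ×10⁻²¹ J.

116.9 ×10⁻²¹ J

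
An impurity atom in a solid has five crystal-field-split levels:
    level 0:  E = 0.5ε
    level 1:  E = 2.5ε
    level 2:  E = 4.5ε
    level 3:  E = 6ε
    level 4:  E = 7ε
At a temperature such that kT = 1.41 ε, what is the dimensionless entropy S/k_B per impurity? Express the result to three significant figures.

0.763

Eᵢ/kT = 0.35461, 1.7730, 3.1915, 4.2553, 4.9645.
Z = Σ e^(−Eᵢ/kT) = e^(−0.35461) + e^(−1.7730) + e^(−3.1915) + e^(−4.2553) + e^(−4.9645) = 0.70145 + 0.16982 + 0.041110 + 0.014189 + 0.0069814 = 0.93355.
⟨E⟩ = Σ EᵢPᵢ = 1.1722 ε.
S/k_B = ln Z + ⟨E⟩/kT = ln(0.93355) + 1.1722/1.41 = -0.068761 + 0.83135 = 0.763.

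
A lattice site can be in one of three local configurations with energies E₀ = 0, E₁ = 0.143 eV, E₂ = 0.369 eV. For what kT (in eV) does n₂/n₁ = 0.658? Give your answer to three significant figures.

0.540 eV

n₂/n₁ = exp[−(E₂−E₁)/kT] = 0.658.
⇒ (E₂−E₁)/kT = ln(1/0.658) = ln(1.5198) = 0.41858.
kT = 0.226 eV / 0.41858 = 0.540 eV.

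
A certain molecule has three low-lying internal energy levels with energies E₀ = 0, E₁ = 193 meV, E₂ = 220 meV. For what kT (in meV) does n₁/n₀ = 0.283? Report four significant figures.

n₁/n₀ = exp[−(E₁−E₀)/kT] = 0.283.
⇒ (E₁−E₀)/kT = ln(1/0.283) = ln(3.53357) = 1.26231.
kT = 193 meV / 1.26231 = 152.9 meV.

152.9 meV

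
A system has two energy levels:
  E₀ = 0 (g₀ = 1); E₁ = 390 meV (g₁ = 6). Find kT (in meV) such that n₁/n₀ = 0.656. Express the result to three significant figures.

176 meV

n₁/n₀ = (g₁/g₀) exp[−(E₁−E₀)/kT] = 0.656.
⇒ (E₁−E₀)/kT = ln((6/1)/0.656) = ln(9.1463) = 2.2133.
kT = 390 meV / 2.2133 = 176 meV.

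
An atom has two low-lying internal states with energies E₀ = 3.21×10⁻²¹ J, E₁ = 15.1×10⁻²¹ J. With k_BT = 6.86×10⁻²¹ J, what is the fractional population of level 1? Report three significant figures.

0.150

Eᵢ/kT = 0.46793, 2.2012.
Z = Σ e^(−Eᵢ/kT) = e^(−0.46793) + e^(−2.2012) = 0.62630 + 0.11067 = 0.73697.
P₁ = e^(−E₁/kT) / Z = 0.11067/0.73697 = 0.150.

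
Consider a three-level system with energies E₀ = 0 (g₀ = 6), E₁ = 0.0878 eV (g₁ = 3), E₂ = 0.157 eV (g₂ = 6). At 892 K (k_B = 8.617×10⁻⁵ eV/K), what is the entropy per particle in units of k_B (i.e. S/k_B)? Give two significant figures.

2.4

k_BT = 8.617×10⁻⁵ × 892 K = 0.07686 eV.
Eᵢ/kT = 0, 1.142, 2.043.
Z = Σ gᵢe^(−Eᵢ/kT) = 6·e^(−0) + 3·e^(−1.142) + 6·e^(−2.043) = 6.000 + 0.9575 + 0.7778 = 7.735.
⟨E⟩ = Σ EᵢPᵢ = 0.02666 eV.
S/k_B = ln Z + ⟨E⟩/kT = ln(7.735) + 0.02666/0.07686 = 2.046 + 0.3469 = 2.4.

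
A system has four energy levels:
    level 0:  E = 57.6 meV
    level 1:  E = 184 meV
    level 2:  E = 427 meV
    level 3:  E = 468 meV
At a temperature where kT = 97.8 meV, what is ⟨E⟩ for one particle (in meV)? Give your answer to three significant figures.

95.2 meV

Eᵢ/kT = 0.58896, 1.8814, 4.3661, 4.7853.
Z = Σ e^(−Eᵢ/kT) = e^(−0.58896) + e^(−1.8814) + e^(−4.3661) + e^(−4.7853) = 0.55490 + 0.15238 + 0.012701 + 0.0083516 = 0.72833.
⟨E⟩ = Σ Eᵢ e^(−Eᵢ/kT) / Z = (57.6·0.55490 + 184·0.15238 + 427·0.012701 + 468·0.0083516) / 0.72833 = 95.2 meV.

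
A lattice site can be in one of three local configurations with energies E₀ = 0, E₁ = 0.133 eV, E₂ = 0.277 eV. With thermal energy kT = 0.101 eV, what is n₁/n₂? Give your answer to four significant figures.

n₁/n₂ = exp[−(E₁−E₂)/kT] = exp(−(-0.144 eV)/(0.101 eV)) = exp(1.42574) = 4.161.

4.161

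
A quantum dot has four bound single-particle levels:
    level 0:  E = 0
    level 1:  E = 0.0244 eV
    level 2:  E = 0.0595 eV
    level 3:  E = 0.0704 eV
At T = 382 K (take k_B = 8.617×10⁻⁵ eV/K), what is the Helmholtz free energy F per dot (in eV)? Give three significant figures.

k_BT = 8.617×10⁻⁵ × 382 K = 0.032917 eV.
Eᵢ/kT = 0, 0.74126, 1.8076, 2.1387.
Z = Σ e^(−Eᵢ/kT) = e^(−0) + e^(−0.74126) + e^(−1.8076) + e^(−2.1387) = 1.0000 + 0.47651 + 0.16405 + 0.11781 = 1.7584.
F = −kT ln Z = −0.032917 × ln(1.7584) = −0.032917 × 0.56440 = -0.0186 eV.

-0.0186 eV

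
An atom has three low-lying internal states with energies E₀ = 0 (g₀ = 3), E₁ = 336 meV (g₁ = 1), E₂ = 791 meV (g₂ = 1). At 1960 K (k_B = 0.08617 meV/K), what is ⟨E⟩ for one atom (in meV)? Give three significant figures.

k_BT = 0.08617 × 1960 K = 168.89 meV.
Eᵢ/kT = 0, 1.9895, 4.6835.
Z = Σ gᵢe^(−Eᵢ/kT) = 3·e^(−0) + 1·e^(−1.9895) + 1·e^(−4.6835) = 3.0000 + 0.13676 + 0.0092466 = 3.1460.
⟨E⟩ = Σ Eᵢ gᵢe^(−Eᵢ/kT) / Z = (0·3.0000 + 336·0.13676 + 791·0.0092466) / 3.1460 = 16.9 meV.

16.9 meV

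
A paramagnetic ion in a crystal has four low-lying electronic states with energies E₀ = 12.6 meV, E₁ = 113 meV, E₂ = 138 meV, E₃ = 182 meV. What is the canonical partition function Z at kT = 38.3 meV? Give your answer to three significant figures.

Z = 0.808

Eᵢ/kT = 0.32898, 2.9504, 3.6031, 4.7520.
Z = Σ e^(−Eᵢ/kT) = e^(−0.32898) + e^(−2.9504) + e^(−3.6031) + e^(−4.7520) = 0.71966 + 0.052319 + 0.027239 + 0.0086344 = 0.80785.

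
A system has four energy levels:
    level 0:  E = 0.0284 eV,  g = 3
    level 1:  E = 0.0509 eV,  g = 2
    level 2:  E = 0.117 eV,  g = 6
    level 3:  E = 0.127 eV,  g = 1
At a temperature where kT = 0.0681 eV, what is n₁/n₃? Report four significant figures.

n₁/n₃ = (g₁/g₃) exp[−(E₁−E₃)/kT] = (2/1) × exp(−(-0.0761 eV)/(0.0681 eV)) = (2/1) × exp(1.11747) = 6.114.

6.114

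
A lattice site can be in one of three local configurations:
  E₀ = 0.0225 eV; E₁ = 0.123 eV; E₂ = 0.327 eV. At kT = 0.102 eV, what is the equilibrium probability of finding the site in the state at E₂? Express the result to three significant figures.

0.0355

Eᵢ/kT = 0.22059, 1.2059, 3.2059.
Z = Σ e^(−Eᵢ/kT) = e^(−0.22059) + e^(−1.2059) + e^(−3.2059) = 0.80205 + 0.29942 + 0.040522 = 1.1420.
P₂ = e^(−E₂/kT) / Z = 0.040522/1.1420 = 0.0355.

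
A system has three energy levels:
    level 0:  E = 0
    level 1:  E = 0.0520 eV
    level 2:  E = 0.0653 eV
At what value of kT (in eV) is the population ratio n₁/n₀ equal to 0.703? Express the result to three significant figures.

0.148 eV

n₁/n₀ = exp[−(E₁−E₀)/kT] = 0.703.
⇒ (E₁−E₀)/kT = ln(1/0.703) = ln(1.4225) = 0.35242.
kT = 0.0520 eV / 0.35242 = 0.148 eV.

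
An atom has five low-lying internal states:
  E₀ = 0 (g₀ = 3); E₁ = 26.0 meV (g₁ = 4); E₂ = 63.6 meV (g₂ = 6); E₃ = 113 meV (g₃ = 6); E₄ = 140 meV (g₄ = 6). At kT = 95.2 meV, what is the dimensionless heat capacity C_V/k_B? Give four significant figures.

0.2504

Eᵢ/kT = 0, 0.273109, 0.668067, 1.18697, 1.47059.
Z = Σ gᵢe^(−Eᵢ/kT) = 3·e^(−0) + 4·e^(−0.273109) + 6·e^(−0.668067) + 6·e^(−1.18697) + 6·e^(−1.47059) = 3.00000 + 3.04404 + 3.07619 + 1.83087 + 1.37874 = 12.3298.
⟨E⟩ = 54.7213 meV, ⟨E²⟩ = 5263.87 meV².
C_V/k_B = (⟨E²⟩ − ⟨E⟩²)/(kT)² = (5263.87 − 2994.42)/9063.04 = 0.2504.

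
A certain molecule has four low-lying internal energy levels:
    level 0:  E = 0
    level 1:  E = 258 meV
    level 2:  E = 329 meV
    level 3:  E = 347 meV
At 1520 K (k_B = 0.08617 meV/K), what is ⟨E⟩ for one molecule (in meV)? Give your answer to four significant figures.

k_BT = 0.08617 × 1520 K = 130.978 meV.
Eᵢ/kT = 0, 1.96980, 2.51187, 2.64930.
Z = Σ e^(−Eᵢ/kT) = e^(−0) + e^(−1.96980) + e^(−2.51187) + e^(−2.64930) = 1.00000 + 0.139485 + 0.0811164 + 0.0707007 = 1.29130.
⟨E⟩ = Σ Eᵢ e^(−Eᵢ/kT) / Z = (0·1.00000 + 258·0.139485 + 329·0.0811164 + 347·0.0707007) / 1.29130 = 67.53 meV.

67.53 meV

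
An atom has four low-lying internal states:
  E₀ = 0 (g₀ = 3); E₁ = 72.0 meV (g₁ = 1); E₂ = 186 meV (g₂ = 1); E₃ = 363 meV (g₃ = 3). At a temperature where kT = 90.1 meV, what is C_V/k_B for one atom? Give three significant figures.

0.414

Eᵢ/kT = 0, 0.79911, 2.0644, 4.0289.
Z = Σ gᵢe^(−Eᵢ/kT) = 3·e^(−0) + 1·e^(−0.79911) + 1·e^(−2.0644) + 3·e^(−4.0289) = 3.0000 + 0.44973 + 0.12689 + 0.053382 = 3.6300.
⟨E⟩ = 20.760 meV, ⟨E²⟩ = 3789.4 meV².
C_V/k_B = (⟨E²⟩ − ⟨E⟩²)/(kT)² = (3789.4 − 430.98)/8118.0 = 0.414.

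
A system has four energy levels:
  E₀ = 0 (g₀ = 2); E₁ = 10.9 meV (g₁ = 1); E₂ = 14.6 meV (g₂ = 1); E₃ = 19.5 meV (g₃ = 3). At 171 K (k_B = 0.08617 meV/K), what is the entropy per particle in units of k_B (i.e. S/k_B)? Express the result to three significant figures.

k_BT = 0.08617 × 171 K = 14.735 meV.
Eᵢ/kT = 0, 0.73974, 0.99084, 1.3234.
Z = Σ gᵢe^(−Eᵢ/kT) = 2·e^(−0) + 1·e^(−0.73974) + 1·e^(−0.99084) + 3·e^(−1.3234) = 2.0000 + 0.47724 + 0.37126 + 0.79869 = 3.6472.
⟨E⟩ = Σ EᵢPᵢ = 7.1827 meV.
S/k_B = ln Z + ⟨E⟩/kT = ln(3.6472) + 7.1827/14.735 = 1.2940 + 0.48746 = 1.78.

1.78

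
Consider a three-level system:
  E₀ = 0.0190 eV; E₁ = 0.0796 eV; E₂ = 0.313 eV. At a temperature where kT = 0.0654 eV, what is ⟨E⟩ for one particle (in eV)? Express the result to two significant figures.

0.038 eV

Eᵢ/kT = 0.2905, 1.217, 4.786.
Z = Σ e^(−Eᵢ/kT) = e^(−0.2905) + e^(−1.217) + e^(−4.786) = 0.7479 + 0.2961 + 0.008346 = 1.052.
⟨E⟩ = Σ Eᵢ e^(−Eᵢ/kT) / Z = (0.0190·0.7479 + 0.0796·0.2961 + 0.313·0.008346) / 1.052 = 0.038 eV.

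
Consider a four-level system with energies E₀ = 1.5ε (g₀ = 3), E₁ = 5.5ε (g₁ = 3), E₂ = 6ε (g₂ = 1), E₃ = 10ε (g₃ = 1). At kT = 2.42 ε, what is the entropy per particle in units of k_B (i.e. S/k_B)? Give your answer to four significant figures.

Eᵢ/kT = 0.619835, 2.27273, 2.47934, 4.13223.
Z = Σ gᵢe^(−Eᵢ/kT) = 3·e^(−0.619835) + 3·e^(−2.27273) + 1·e^(−2.47934) + 1·e^(−4.13223) = 1.61410 + 0.309092 + 0.0837985 + 0.0160471 = 2.02304.
⟨E⟩ = Σ EᵢPᵢ = 2.36496 ε.
S/k_B = ln Z + ⟨E⟩/kT = ln(2.02304) + 2.36496/2.42 = 0.704601 + 0.977256 = 1.682.

1.682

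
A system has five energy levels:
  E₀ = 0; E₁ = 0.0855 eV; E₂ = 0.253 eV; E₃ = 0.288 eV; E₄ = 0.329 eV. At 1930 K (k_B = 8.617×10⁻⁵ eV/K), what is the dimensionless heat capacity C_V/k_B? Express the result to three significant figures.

0.487

k_BT = 8.617×10⁻⁵ × 1930 K = 0.16631 eV.
Eᵢ/kT = 0, 0.51410, 1.5213, 1.7317, 1.9782.
Z = Σ e^(−Eᵢ/kT) = e^(−0) + e^(−0.51410) + e^(−1.5213) + e^(−1.7317) + e^(−1.9782) = 1.0000 + 0.59804 + 0.21843 + 0.17698 + 0.13832 = 2.1318.
⟨E⟩ = 0.095165 eV, ⟨E²⟩ = 0.022518 eV².
C_V/k_B = (⟨E²⟩ − ⟨E⟩²)/(kT)² = (0.022518 − 0.0090564)/0.027659 = 0.487.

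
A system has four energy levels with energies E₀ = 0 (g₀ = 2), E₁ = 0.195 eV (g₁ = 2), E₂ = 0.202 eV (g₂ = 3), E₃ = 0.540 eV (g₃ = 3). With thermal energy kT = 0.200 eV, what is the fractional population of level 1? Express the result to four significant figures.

Eᵢ/kT = 0, 0.975000, 1.01000, 2.70000.
Z = Σ gᵢe^(−Eᵢ/kT) = 2·e^(−0) + 2·e^(−0.975000) + 3·e^(−1.01000) + 3·e^(−2.70000) = 2.00000 + 0.754385 + 1.09266 + 0.201617 = 4.04866.
P₁ = g₁ e^(−E₁/kT) / Z = 0.754385/4.04866 = 0.1863.

0.1863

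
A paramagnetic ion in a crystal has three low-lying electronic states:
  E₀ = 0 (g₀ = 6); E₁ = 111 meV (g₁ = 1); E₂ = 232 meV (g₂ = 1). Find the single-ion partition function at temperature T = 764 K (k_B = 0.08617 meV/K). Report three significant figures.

k_BT = 0.08617 × 764 K = 65.834 meV.
Eᵢ/kT = 0, 1.6861, 3.5240.
Z = Σ gᵢe^(−Eᵢ/kT) = 6·e^(−0) + 1·e^(−1.6861) + 1·e^(−3.5240) = 6.0000 + 0.18524 + 0.029481 = 6.2147.

Z = 6.21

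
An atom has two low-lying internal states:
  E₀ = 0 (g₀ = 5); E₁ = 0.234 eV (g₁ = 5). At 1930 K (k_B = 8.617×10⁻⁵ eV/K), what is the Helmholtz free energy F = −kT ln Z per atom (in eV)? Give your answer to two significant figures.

-0.30 eV

k_BT = 8.617×10⁻⁵ × 1930 K = 0.1663 eV.
Eᵢ/kT = 0, 1.407.
Z = Σ gᵢe^(−Eᵢ/kT) = 5·e^(−0) + 5·e^(−1.407) = 5.000 + 1.224 = 6.224.
F = −kT ln Z = −0.1663 × ln(6.224) = −0.1663 × 1.828 = -0.30 eV.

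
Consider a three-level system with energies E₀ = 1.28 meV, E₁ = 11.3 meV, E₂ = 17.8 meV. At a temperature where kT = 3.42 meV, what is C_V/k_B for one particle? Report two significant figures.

0.57

Eᵢ/kT = 0.3743, 3.304, 5.205.
Z = Σ e^(−Eᵢ/kT) = e^(−0.3743) + e^(−3.304) + e^(−5.205) = 0.6878 + 0.03674 + 0.005489 = 0.7300.
⟨E⟩ = 1.909 meV, ⟨E²⟩ = 10.35 meV².
C_V/k_B = (⟨E²⟩ − ⟨E⟩²)/(kT)² = (10.35 − 3.644)/11.70 = 0.57.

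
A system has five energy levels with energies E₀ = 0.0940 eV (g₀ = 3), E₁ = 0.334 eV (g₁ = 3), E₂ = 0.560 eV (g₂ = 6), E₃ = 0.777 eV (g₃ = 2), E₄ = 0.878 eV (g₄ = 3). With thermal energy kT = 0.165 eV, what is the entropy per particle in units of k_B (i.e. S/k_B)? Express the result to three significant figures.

Eᵢ/kT = 0.56970, 2.0242, 3.3939, 4.7091, 5.3212.
Z = Σ gᵢe^(−Eᵢ/kT) = 3·e^(−0.56970) + 3·e^(−2.0242) + 6·e^(−3.3939) + 2·e^(−4.7091) + 3·e^(−5.3212) = 1.6971 + 0.39630 + 0.20146 + 0.018026 + 0.014661 = 2.3275.
⟨E⟩ = Σ EᵢPᵢ = 0.18543 eV.
S/k_B = ln Z + ⟨E⟩/kT = ln(2.3275) + 0.18543/0.165 = 0.84479 + 1.1238 = 1.97.

1.97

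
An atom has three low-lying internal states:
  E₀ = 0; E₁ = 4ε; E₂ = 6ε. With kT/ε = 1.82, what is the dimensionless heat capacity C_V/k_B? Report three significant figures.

0.716

Eᵢ/kT = 0, 2.1978, 3.2967.
Z = Σ e^(−Eᵢ/kT) = e^(−0) + e^(−2.1978) + e^(−3.2967) = 1.0000 + 0.11105 + 0.037005 = 1.1481.
⟨E⟩ = 0.58029 ε, ⟨E²⟩ = 2.7079 ε².
C_V/k_B = (⟨E²⟩ − ⟨E⟩²)/(kT)² = (2.7079 − 0.33674)/3.3124 = 0.716.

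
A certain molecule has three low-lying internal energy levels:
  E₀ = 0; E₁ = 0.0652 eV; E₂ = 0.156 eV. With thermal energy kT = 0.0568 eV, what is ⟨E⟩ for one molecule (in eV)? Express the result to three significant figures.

Eᵢ/kT = 0, 1.1479, 2.7465.
Z = Σ e^(−Eᵢ/kT) = e^(−0) + e^(−1.1479) + e^(−2.7465) = 1.0000 + 0.31730 + 0.064152 = 1.3815.
⟨E⟩ = Σ Eᵢ e^(−Eᵢ/kT) / Z = (0·1.0000 + 0.0652·0.31730 + 0.156·0.064152) / 1.3815 = 0.0222 eV.

0.0222 eV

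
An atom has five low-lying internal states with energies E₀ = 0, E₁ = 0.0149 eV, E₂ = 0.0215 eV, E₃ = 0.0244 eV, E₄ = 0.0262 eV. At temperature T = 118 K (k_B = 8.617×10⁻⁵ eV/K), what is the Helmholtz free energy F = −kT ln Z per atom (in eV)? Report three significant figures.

k_BT = 8.617×10⁻⁵ × 118 K = 0.010168 eV.
Eᵢ/kT = 0, 1.4654, 2.1145, 2.3997, 2.5767.
Z = Σ e^(−Eᵢ/kT) = e^(−0) + e^(−1.4654) + e^(−2.1145) + e^(−2.3997) + e^(−2.5767) = 1.0000 + 0.23099 + 0.12069 + 0.090745 + 0.076024 = 1.5184.
F = −kT ln Z = −0.010168 × ln(1.5184) = −0.010168 × 0.41766 = -0.00425 eV.

-0.00425 eV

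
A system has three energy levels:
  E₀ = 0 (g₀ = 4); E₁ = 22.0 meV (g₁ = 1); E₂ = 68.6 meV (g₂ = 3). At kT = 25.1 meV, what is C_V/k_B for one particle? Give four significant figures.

Eᵢ/kT = 0, 0.876494, 2.73307.
Z = Σ gᵢe^(−Eᵢ/kT) = 4·e^(−0) + 1·e^(−0.876494) + 3·e^(−2.73307) = 4.00000 + 0.416240 + 0.195058 = 4.61130.
⟨E⟩ = 4.88761 meV, ⟨E²⟩ = 242.750 meV².
C_V/k_B = (⟨E²⟩ − ⟨E⟩²)/(kT)² = (242.750 − 23.8887)/630.010 = 0.3474.

0.3474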